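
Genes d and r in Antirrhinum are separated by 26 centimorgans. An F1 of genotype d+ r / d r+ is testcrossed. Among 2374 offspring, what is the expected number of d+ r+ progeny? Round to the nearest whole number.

A map distance of 26 centimorgans corresponds to a recombination frequency of 0.260.
The F1 is d+ r / d r+, so d+ r+ is a recombinant gamete class with expected frequency r/2 = 0.260/2 = 0.1300.
Expected number = 0.1300 × 2374 = 308.62 ≈ 309.

309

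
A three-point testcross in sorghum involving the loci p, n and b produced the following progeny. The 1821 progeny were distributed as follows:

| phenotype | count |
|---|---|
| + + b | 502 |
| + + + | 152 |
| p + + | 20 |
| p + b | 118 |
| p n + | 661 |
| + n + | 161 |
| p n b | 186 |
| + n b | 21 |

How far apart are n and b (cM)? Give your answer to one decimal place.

The two most frequent reciprocal classes, + + b and p n +, are the parental types, so the F1 was + + b / p n +.
The two rarest classes, + n b and p + +, are the double crossovers. Comparing them with the parentals, only the n allele has switched, so n is the middle locus and the order is b – n – p.
Crossovers in the b–n interval produce the single-crossover classes + + + and p n b (152 + 186 = 338) plus the double crossovers (41).
RF(b–n) = (338 + 41) / 1821 = 379/1821 = 0.2081 → 20.8 cM.

20.8 cM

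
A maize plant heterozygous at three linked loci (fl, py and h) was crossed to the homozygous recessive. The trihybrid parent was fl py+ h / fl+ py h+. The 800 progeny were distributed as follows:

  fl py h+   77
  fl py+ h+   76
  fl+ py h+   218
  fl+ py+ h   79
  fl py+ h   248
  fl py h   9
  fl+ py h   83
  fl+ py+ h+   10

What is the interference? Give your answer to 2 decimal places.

The two rarest classes, fl py h and fl+ py+ h+, are the double crossovers. Comparing them with the parentals, only the py allele has switched, so py is the middle locus and the order is fl – py – h.
fl–py: (156 + 19)/800 = 0.2188; py–h: (159 + 19)/800 = 0.2225.
Expected DCO frequency = 0.2188 × 0.2225 ≈ 0.04868; observed = 19/800 ≈ 0.02375.
Coefficient of coincidence = 0.02375/0.04868 ≈ 0.49; interference = 1 − 0.49 = 0.51.

0.51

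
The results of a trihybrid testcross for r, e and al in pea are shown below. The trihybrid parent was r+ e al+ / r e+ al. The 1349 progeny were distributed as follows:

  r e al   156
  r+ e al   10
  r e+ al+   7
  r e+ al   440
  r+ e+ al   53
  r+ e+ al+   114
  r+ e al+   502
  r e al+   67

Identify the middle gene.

The two rarest classes, r+ e al and r e+ al+, are the double crossovers. Comparing them with the parentals, only the al allele has switched, so al is the middle locus and the order is e – al – r.

al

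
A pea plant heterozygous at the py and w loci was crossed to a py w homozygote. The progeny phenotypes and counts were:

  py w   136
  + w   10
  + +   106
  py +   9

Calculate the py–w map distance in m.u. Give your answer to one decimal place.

The two most frequent classes, + + (106) and py w (136), are the parental types, so the F1 was + + / py w.
The recombinant classes are + w and py +: 10 + 9 = 19.
Recombination frequency = 19/261 = 0.0728 ≈ 7.3%, i.e. 7.3 m.u.

7.3 m.u.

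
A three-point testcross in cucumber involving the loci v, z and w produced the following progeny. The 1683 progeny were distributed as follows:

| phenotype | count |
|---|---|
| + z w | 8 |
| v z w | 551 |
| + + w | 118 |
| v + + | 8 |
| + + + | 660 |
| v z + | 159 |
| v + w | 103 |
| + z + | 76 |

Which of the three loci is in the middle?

v

The two most frequent reciprocal classes, v z w and + + +, are the parental types, so the F1 was v z w / + + +.
The two rarest classes, + z w and v + +, are the double crossovers. Comparing them with the parentals, only the v allele has switched, so v is the middle locus and the order is w – v – z.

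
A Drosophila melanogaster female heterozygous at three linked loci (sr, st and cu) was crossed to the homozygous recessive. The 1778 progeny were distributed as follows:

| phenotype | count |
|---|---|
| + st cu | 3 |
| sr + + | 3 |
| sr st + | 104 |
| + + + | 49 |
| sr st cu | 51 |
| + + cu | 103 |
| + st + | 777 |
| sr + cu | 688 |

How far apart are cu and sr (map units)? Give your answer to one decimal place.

The two most frequent reciprocal classes, + st + and sr + cu, are the parental types, so the F1 was + st + / sr + cu.
The two rarest classes, + st cu and sr + +, are the double crossovers. Comparing them with the parentals, only the cu allele has switched, so cu is the middle locus and the order is st – cu – sr.
Crossovers in the cu–sr interval produce the single-crossover classes sr st + and + + cu (104 + 103 = 207) plus the double crossovers (6).
RF(cu–sr) = (207 + 6) / 1778 = 213/1778 = 0.1198 → 12.0 map units.

12.0 map units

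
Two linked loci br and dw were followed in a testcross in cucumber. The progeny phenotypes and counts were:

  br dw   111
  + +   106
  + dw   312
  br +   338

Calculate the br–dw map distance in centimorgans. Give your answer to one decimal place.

The two most frequent classes, + dw (312) and br + (338), are the parental types, so the F1 was + dw / br +.
The recombinant classes are + + and br dw: 106 + 111 = 217.
Recombination frequency = 217/867 = 0.2503 ≈ 25.0%, i.e. 25.0 centimorgans.

25.0 centimorgans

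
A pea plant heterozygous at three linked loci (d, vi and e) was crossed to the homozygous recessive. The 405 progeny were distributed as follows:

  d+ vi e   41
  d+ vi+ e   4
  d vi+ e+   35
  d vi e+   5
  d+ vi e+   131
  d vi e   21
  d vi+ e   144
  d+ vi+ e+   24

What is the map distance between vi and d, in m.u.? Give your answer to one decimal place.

The two most frequent reciprocal classes, d vi+ e and d+ vi e+, are the parental types, so the F1 was d vi+ e / d+ vi e+.
The two rarest classes, d+ vi+ e and d vi e+, are the double crossovers. Comparing them with the parentals, only the d allele has switched, so d is the middle locus and the order is vi – d – e.
Crossovers in the vi–d interval produce the single-crossover classes d vi e and d+ vi+ e+ (21 + 24 = 45) plus the double crossovers (9).
RF(vi–d) = (45 + 9) / 405 = 54/405 = 0.1333 → 13.3 m.u.

13.3 m.u.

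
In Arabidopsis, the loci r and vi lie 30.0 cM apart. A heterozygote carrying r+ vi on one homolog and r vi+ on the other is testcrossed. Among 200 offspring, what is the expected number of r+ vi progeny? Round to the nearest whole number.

70

A map distance of 30.0 cM corresponds to a recombination frequency of 0.300.
The F1 is r+ vi / r vi+, so r+ vi is a parental gamete class with expected frequency (1 − r)/2 = 0.700/2 = 0.3500.
Expected number = 0.3500 × 200 = 70.00 ≈ 70.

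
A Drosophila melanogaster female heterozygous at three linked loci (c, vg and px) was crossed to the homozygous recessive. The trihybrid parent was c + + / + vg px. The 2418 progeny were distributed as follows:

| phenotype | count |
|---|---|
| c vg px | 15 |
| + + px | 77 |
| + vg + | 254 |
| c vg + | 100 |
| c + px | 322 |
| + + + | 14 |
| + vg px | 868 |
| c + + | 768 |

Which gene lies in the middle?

The two rarest classes, + + + and c vg px, are the double crossovers. Comparing them with the parentals, only the c allele has switched, so c is the middle locus and the order is vg – c – px.

c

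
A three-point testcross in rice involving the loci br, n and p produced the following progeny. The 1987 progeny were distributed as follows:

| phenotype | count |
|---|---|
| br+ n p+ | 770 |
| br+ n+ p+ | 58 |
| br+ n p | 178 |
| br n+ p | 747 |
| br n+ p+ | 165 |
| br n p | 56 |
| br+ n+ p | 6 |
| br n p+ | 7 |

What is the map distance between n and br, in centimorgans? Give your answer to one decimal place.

6.4 centimorgans

The two most frequent reciprocal classes, br+ n p+ and br n+ p, are the parental types, so the F1 was br+ n p+ / br n+ p.
The two rarest classes, br n p+ and br+ n+ p, are the double crossovers. Comparing them with the parentals, only the br allele has switched, so br is the middle locus and the order is p – br – n.
Crossovers in the br–n interval produce the single-crossover classes br+ n+ p+ and br n p (58 + 56 = 114) plus the double crossovers (13).
RF(br–n) = (114 + 13) / 1987 = 127/1987 = 0.0639 → 6.4 centimorgans.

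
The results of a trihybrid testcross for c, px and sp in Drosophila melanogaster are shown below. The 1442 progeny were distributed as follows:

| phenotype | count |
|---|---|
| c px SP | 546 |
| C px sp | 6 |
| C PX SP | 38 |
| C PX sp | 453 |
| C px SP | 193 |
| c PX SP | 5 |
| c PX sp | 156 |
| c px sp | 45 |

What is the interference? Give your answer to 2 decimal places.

0.53

The two most frequent reciprocal classes, c px SP and C PX sp, are the parental types, so the F1 was c px SP / C PX sp.
The two rarest classes, c PX SP and C px sp, are the double crossovers. Comparing them with the parentals, only the px allele has switched, so px is the middle locus and the order is sp – px – c.
sp–px: (83 + 11)/1442 = 0.0652; px–c: (349 + 11)/1442 = 0.2497.
Expected DCO frequency = 0.0652 × 0.2497 ≈ 0.01628; observed = 11/1442 ≈ 0.00763.
Coefficient of coincidence = 0.00763/0.01628 ≈ 0.47; interference = 1 − 0.47 = 0.53.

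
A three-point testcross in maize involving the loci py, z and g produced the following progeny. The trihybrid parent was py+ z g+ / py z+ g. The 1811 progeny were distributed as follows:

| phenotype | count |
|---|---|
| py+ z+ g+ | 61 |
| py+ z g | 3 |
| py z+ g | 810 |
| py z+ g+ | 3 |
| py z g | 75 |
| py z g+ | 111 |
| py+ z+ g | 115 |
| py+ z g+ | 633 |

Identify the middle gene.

g

The two rarest classes, py+ z g and py z+ g+, are the double crossovers. Comparing them with the parentals, only the g allele has switched, so g is the middle locus and the order is py – g – z.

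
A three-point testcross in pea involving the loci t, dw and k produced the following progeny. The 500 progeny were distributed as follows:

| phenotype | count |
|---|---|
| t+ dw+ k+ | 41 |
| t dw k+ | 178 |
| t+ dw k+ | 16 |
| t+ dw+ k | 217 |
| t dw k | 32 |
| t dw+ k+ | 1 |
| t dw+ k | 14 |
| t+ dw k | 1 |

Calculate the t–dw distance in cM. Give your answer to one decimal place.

The two most frequent reciprocal classes, t dw k+ and t+ dw+ k, are the parental types, so the F1 was t dw k+ / t+ dw+ k.
The two rarest classes, t dw+ k+ and t+ dw k, are the double crossovers. Comparing them with the parentals, only the dw allele has switched, so dw is the middle locus and the order is k – dw – t.
Crossovers in the dw–t interval produce the single-crossover classes t+ dw k+ and t dw+ k (16 + 14 = 30) plus the double crossovers (2).
RF(dw–t) = (30 + 2) / 500 = 32/500 = 0.0640 → 6.4 cM.

6.4 cM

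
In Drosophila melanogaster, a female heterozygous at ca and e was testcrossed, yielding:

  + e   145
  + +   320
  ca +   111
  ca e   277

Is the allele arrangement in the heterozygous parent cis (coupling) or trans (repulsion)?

The two most frequent classes are + + (320) and ca e (277); these are the parental (non-recombinant) types.
So the F1 carried + + on one chromosome and ca e on the other — the recessive alleles are on the same chromosome (cis / coupling).

cis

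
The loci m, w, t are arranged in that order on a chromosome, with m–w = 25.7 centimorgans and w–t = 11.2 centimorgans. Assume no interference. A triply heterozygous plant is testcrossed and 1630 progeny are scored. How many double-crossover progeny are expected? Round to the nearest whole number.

Map distances give recombination frequencies of 0.257 and 0.112 for the two intervals.
With no interference, expected double-crossover frequency = 0.257 × 0.112 = 0.02878.
Expected number = 0.02878 × 1630 = 46.92 ≈ 47.

47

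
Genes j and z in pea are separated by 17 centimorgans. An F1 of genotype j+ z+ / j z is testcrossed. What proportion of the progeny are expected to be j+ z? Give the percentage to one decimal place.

A map distance of 17 centimorgans corresponds to a recombination frequency of 0.170.
The F1 is j+ z+ / j z, so j+ z is a recombinant gamete class with expected frequency r/2 = 0.170/2 = 0.0850.
That is 0.0850 = 8.5% of the progeny.

8.5%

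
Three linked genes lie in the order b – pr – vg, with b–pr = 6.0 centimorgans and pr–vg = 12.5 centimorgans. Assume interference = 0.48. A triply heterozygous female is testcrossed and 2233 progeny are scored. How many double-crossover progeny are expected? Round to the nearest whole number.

Map distances give recombination frequencies of 0.060 and 0.125 for the two intervals.
With interference 0.48 (so coincidence = 0.52), expected double-crossover frequency = 0.060 × 0.125 × 0.52 = 0.00390.
Expected number = 0.00390 × 2233 = 8.71 ≈ 9.

9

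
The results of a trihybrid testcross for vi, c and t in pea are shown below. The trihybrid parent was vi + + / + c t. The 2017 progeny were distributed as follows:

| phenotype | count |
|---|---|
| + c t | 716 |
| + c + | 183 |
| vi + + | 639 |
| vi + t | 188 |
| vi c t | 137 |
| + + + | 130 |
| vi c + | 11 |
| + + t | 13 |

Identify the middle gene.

c

The two rarest classes, vi c + and + + t, are the double crossovers. Comparing them with the parentals, only the c allele has switched, so c is the middle locus and the order is t – c – vi.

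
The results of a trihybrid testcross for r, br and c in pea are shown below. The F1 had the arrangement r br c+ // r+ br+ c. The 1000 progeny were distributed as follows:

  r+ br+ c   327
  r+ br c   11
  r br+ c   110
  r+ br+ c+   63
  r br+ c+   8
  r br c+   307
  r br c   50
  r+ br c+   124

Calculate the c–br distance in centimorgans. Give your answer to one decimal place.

13.2 centimorgans

The two rarest classes, r br+ c+ and r+ br c, are the double crossovers. Comparing them with the parentals, only the br allele has switched, so br is the middle locus and the order is c – br – r.
Crossovers in the c–br interval produce the single-crossover classes r br c and r+ br+ c+ (50 + 63 = 113) plus the double crossovers (19).
RF(c–br) = (113 + 19) / 1000 = 132/1000 = 0.1320 → 13.2 centimorgans.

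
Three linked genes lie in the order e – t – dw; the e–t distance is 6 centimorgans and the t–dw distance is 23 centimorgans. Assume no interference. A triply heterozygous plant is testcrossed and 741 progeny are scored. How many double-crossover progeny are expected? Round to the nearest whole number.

10

Map distances give recombination frequencies of 0.060 and 0.230 for the two intervals.
With no interference, expected double-crossover frequency = 0.060 × 0.230 = 0.01380.
Expected number = 0.01380 × 741 = 10.23 ≈ 10.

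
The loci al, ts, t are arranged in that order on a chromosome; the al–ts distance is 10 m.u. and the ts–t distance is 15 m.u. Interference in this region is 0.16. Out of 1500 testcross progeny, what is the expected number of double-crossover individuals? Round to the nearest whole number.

Map distances give recombination frequencies of 0.100 and 0.150 for the two intervals.
With interference 0.16 (so coincidence = 0.84), expected double-crossover frequency = 0.100 × 0.150 × 0.84 = 0.01260.
Expected number = 0.01260 × 1500 = 18.90 ≈ 19.

19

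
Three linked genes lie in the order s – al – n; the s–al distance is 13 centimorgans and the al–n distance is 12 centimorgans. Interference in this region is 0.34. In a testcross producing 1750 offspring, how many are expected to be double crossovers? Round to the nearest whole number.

18

Map distances give recombination frequencies of 0.130 and 0.120 for the two intervals.
With interference 0.34 (so coincidence = 0.66), expected double-crossover frequency = 0.130 × 0.120 × 0.66 = 0.01030.
Expected number = 0.01030 × 1750 = 18.02 ≈ 18.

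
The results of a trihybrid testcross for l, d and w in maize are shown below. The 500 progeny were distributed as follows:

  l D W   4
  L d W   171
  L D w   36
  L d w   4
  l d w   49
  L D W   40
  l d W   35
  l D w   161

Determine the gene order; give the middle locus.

w

The two most frequent reciprocal classes, l D w and L d W, are the parental types, so the F1 was l D w / L d W.
The two rarest classes, l D W and L d w, are the double crossovers. Comparing them with the parentals, only the w allele has switched, so w is the middle locus and the order is l – w – d.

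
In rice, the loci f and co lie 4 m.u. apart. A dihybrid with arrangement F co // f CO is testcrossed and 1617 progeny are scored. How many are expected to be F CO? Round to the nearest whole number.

32

A map distance of 4 m.u. corresponds to a recombination frequency of 0.040.
The F1 is F co / f CO, so F CO is a recombinant gamete class with expected frequency r/2 = 0.040/2 = 0.0200.
Expected number = 0.0200 × 1617 = 32.34 ≈ 32.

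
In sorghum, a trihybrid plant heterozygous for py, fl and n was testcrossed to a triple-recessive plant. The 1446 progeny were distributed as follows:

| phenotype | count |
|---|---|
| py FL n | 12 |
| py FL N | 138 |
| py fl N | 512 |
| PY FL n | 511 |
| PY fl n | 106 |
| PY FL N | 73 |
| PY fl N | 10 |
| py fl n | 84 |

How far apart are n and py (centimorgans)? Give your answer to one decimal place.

12.4 centimorgans

The two most frequent reciprocal classes, PY FL n and py fl N, are the parental types, so the F1 was PY FL n / py fl N.
The two rarest classes, py FL n and PY fl N, are the double crossovers. Comparing them with the parentals, only the py allele has switched, so py is the middle locus and the order is fl – py – n.
Crossovers in the py–n interval produce the single-crossover classes PY FL N and py fl n (73 + 84 = 157) plus the double crossovers (22).
RF(py–n) = (157 + 22) / 1446 = 179/1446 = 0.1238 → 12.4 centimorgans.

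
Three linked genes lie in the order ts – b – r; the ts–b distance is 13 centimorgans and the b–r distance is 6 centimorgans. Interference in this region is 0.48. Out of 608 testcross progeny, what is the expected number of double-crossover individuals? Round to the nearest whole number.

Map distances give recombination frequencies of 0.130 and 0.060 for the two intervals.
With interference 0.48 (so coincidence = 0.52), expected double-crossover frequency = 0.130 × 0.060 × 0.52 = 0.00406.
Expected number = 0.00406 × 608 = 2.47 ≈ 2.

2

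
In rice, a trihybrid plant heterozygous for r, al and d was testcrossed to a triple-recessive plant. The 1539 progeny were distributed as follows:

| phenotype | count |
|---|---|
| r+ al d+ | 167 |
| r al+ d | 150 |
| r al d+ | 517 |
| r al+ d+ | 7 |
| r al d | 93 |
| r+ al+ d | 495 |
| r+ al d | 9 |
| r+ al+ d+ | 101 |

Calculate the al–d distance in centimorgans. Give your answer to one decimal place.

The two most frequent reciprocal classes, r al d+ and r+ al+ d, are the parental types, so the F1 was r al d+ / r+ al+ d.
The two rarest classes, r al+ d+ and r+ al d, are the double crossovers. Comparing them with the parentals, only the al allele has switched, so al is the middle locus and the order is d – al – r.
Crossovers in the d–al interval produce the single-crossover classes r al d and r+ al+ d+ (93 + 101 = 194) plus the double crossovers (16).
RF(d–al) = (194 + 16) / 1539 = 210/1539 = 0.1365 → 13.6 centimorgans.

13.6 centimorgans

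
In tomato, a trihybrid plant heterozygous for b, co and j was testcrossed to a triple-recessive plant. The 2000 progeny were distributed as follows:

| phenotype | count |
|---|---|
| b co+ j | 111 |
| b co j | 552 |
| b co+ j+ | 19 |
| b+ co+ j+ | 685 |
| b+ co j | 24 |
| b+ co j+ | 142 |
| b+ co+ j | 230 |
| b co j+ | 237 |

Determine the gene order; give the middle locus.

The two most frequent reciprocal classes, b+ co+ j+ and b co j, are the parental types, so the F1 was b+ co+ j+ / b co j.
The two rarest classes, b co+ j+ and b+ co j, are the double crossovers. Comparing them with the parentals, only the b allele has switched, so b is the middle locus and the order is co – b – j.

b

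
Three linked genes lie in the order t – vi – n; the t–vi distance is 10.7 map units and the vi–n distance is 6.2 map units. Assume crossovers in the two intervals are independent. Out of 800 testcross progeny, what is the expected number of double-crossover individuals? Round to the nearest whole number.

Map distances give recombination frequencies of 0.107 and 0.062 for the two intervals.
With no interference, expected double-crossover frequency = 0.107 × 0.062 = 0.00663.
Expected number = 0.00663 × 800 = 5.31 ≈ 5.

5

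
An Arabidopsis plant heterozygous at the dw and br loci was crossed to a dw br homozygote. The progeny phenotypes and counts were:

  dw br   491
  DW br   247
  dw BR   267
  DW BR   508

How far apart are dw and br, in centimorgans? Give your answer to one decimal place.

The two most frequent classes, DW BR (508) and dw br (491), are the parental types, so the F1 was DW BR / dw br.
The recombinant classes are DW br and dw BR: 247 + 267 = 514.
Recombination frequency = 514/1513 = 0.3397 ≈ 34.0%, i.e. 34.0 centimorgans.

34.0 centimorgans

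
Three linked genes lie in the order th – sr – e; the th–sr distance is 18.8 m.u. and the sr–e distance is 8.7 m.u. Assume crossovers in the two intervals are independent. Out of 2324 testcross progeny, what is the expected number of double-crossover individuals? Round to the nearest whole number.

Map distances give recombination frequencies of 0.188 and 0.087 for the two intervals.
With no interference, expected double-crossover frequency = 0.188 × 0.087 = 0.01636.
Expected number = 0.01636 × 2324 = 38.01 ≈ 38.

38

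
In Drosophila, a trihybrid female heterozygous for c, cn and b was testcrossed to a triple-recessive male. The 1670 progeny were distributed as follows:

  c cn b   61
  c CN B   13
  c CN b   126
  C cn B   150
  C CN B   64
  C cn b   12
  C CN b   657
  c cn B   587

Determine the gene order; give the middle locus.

cn

The two most frequent reciprocal classes, C CN b and c cn B, are the parental types, so the F1 was C CN b / c cn B.
The two rarest classes, C cn b and c CN B, are the double crossovers. Comparing them with the parentals, only the cn allele has switched, so cn is the middle locus and the order is c – cn – b.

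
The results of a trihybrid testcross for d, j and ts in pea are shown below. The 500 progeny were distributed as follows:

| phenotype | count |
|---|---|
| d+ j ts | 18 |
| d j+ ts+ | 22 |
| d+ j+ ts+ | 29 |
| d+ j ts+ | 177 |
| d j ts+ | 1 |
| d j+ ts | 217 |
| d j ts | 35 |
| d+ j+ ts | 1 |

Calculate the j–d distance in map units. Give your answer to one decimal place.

The two most frequent reciprocal classes, d+ j ts+ and d j+ ts, are the parental types, so the F1 was d+ j ts+ / d j+ ts.
The two rarest classes, d j ts+ and d+ j+ ts, are the double crossovers. Comparing them with the parentals, only the d allele has switched, so d is the middle locus and the order is j – d – ts.
Crossovers in the j–d interval produce the single-crossover classes d+ j+ ts+ and d j ts (29 + 35 = 64) plus the double crossovers (2).
RF(j–d) = (64 + 2) / 500 = 66/500 = 0.1320 → 13.2 map units.

13.2 map units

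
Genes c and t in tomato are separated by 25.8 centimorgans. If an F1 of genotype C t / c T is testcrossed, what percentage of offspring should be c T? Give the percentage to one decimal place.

37.1%

A map distance of 25.8 centimorgans corresponds to a recombination frequency of 0.258.
The F1 is C t / c T, so c T is a parental gamete class with expected frequency (1 − r)/2 = 0.742/2 = 0.3710.
That is 0.3710 = 37.1% of the progeny.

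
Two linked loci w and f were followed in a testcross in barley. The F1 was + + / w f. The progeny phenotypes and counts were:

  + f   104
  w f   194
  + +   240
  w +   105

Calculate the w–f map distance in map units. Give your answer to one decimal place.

The recombinant classes are + f and w +: 104 + 105 = 209.
Recombination frequency = 209/643 = 0.3250 ≈ 32.5%, i.e. 32.5 map units.

32.5 map units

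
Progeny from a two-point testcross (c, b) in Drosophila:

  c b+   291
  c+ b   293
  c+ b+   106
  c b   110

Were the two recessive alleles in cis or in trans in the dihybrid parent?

The two most frequent classes are c+ b (293) and c b+ (291); these are the parental (non-recombinant) types.
So the F1 carried c+ b on one chromosome and c b+ on the other — the recessive alleles are on opposite chromosomes (trans / repulsion).

trans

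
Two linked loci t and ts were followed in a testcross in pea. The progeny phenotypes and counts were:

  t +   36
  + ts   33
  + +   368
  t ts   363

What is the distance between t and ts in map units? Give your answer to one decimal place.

8.6 map units

The two most frequent classes, + + (368) and t ts (363), are the parental types, so the F1 was + + / t ts.
The recombinant classes are + ts and t +: 33 + 36 = 69.
Recombination frequency = 69/800 = 0.0862 ≈ 8.6%, i.e. 8.6 map units.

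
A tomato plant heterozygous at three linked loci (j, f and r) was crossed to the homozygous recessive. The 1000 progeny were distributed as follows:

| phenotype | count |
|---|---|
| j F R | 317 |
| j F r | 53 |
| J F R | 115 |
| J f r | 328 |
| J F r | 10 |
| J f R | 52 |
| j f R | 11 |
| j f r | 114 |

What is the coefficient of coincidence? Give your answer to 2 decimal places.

The two most frequent reciprocal classes, J f r and j F R, are the parental types, so the F1 was J f r / j F R.
The two rarest classes, J F r and j f R, are the double crossovers. Comparing them with the parentals, only the f allele has switched, so f is the middle locus and the order is j – f – r.
j–f: (229 + 21)/1000 = 0.2500; f–r: (105 + 21)/1000 = 0.1260.
Expected DCO frequency = 0.2500 × 0.1260 ≈ 0.03150; observed = 21/1000 ≈ 0.02100.
Coefficient of coincidence = 0.02100/0.03150 ≈ 0.67.

0.67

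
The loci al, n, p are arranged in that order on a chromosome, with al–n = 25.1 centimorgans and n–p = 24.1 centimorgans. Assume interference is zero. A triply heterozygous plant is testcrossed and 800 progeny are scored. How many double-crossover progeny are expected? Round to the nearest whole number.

Map distances give recombination frequencies of 0.251 and 0.241 for the two intervals.
With no interference, expected double-crossover frequency = 0.251 × 0.241 = 0.06049.
Expected number = 0.06049 × 800 = 48.39 ≈ 48.

48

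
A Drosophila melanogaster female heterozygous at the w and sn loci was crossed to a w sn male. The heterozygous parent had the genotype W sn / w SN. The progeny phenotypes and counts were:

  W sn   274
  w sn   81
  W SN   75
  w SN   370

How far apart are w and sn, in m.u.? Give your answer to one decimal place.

19.5 m.u.

The recombinant classes are W SN and w sn: 75 + 81 = 156.
Recombination frequency = 156/800 = 0.1950 ≈ 19.5%, i.e. 19.5 m.u.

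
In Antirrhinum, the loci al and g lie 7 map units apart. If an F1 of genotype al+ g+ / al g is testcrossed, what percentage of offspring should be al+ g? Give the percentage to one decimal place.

A map distance of 7 map units corresponds to a recombination frequency of 0.070.
The F1 is al+ g+ / al g, so al+ g is a recombinant gamete class with expected frequency r/2 = 0.070/2 = 0.0350.
That is 0.0350 = 3.5% of the progeny.

3.5%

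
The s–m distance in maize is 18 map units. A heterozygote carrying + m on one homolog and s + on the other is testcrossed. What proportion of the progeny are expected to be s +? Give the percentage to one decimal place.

41.0%

A map distance of 18 map units corresponds to a recombination frequency of 0.180.
The F1 is + m / s +, so s + is a parental gamete class with expected frequency (1 − r)/2 = 0.820/2 = 0.4100.
That is 0.4100 = 41.0% of the progeny.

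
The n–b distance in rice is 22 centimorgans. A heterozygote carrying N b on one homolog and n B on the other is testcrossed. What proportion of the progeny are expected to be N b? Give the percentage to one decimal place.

A map distance of 22 centimorgans corresponds to a recombination frequency of 0.220.
The F1 is N b / n B, so N b is a parental gamete class with expected frequency (1 − r)/2 = 0.780/2 = 0.3900.
That is 0.3900 = 39.0% of the progeny.

39.0%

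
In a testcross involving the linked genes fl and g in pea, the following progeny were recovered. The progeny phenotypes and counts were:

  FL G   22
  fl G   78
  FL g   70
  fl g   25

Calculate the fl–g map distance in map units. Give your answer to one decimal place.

24.1 map units

The two most frequent classes, FL g (70) and fl G (78), are the parental types, so the F1 was FL g / fl G.
The recombinant classes are FL G and fl g: 22 + 25 = 47.
Recombination frequency = 47/195 = 0.2410 ≈ 24.1%, i.e. 24.1 map units.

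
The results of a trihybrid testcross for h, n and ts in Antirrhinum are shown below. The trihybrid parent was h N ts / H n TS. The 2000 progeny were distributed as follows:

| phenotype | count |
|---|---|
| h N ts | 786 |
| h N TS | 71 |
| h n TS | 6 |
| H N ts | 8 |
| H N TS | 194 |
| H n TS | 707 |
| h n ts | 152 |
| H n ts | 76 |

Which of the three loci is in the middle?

h

The two rarest classes, H N ts and h n TS, are the double crossovers. Comparing them with the parentals, only the h allele has switched, so h is the middle locus and the order is n – h – ts.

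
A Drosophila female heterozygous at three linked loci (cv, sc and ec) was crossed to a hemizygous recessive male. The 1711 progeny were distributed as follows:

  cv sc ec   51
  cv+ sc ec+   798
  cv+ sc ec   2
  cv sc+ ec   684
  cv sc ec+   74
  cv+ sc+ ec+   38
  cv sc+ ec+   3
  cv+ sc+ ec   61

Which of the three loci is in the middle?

ec

The two most frequent reciprocal classes, cv sc+ ec and cv+ sc ec+, are the parental types, so the F1 was cv sc+ ec / cv+ sc ec+.
The two rarest classes, cv sc+ ec+ and cv+ sc ec, are the double crossovers. Comparing them with the parentals, only the ec allele has switched, so ec is the middle locus and the order is sc – ec – cv.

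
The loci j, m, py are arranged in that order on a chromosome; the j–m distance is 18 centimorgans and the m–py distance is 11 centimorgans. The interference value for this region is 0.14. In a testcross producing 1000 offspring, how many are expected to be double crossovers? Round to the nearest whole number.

17

Map distances give recombination frequencies of 0.180 and 0.110 for the two intervals.
With interference 0.14 (so coincidence = 0.86), expected double-crossover frequency = 0.180 × 0.110 × 0.86 = 0.01703.
Expected number = 0.01703 × 1000 = 17.03 ≈ 17.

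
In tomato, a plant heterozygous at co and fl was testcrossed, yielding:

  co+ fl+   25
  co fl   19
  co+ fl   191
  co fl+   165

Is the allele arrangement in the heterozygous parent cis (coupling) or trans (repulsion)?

trans

The two most frequent classes are co+ fl (191) and co fl+ (165); these are the parental (non-recombinant) types.
So the F1 carried co+ fl on one chromosome and co fl+ on the other — the recessive alleles are on opposite chromosomes (trans / repulsion).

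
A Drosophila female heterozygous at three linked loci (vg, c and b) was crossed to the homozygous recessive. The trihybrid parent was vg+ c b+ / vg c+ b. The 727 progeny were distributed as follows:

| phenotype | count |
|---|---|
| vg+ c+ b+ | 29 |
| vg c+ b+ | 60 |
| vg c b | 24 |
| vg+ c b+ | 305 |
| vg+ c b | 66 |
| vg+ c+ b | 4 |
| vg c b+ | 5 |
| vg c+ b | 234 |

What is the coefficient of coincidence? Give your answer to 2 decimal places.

The two rarest classes, vg c b+ and vg+ c+ b, are the double crossovers. Comparing them with the parentals, only the vg allele has switched, so vg is the middle locus and the order is b – vg – c.
b–vg: (126 + 9)/727 = 0.1857; vg–c: (53 + 9)/727 = 0.0853.
Expected DCO frequency = 0.1857 × 0.0853 ≈ 0.01584; observed = 9/727 ≈ 0.01238.
Coefficient of coincidence = 0.01238/0.01584 ≈ 0.78.

0.78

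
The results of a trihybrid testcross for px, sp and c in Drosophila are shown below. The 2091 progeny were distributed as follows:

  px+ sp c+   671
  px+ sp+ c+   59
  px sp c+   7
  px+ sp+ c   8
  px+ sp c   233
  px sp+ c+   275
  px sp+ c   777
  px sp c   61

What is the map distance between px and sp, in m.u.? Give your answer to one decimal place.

6.5 m.u.

The two most frequent reciprocal classes, px sp+ c and px+ sp c+, are the parental types, so the F1 was px sp+ c / px+ sp c+.
The two rarest classes, px+ sp+ c and px sp c+, are the double crossovers. Comparing them with the parentals, only the px allele has switched, so px is the middle locus and the order is c – px – sp.
Crossovers in the px–sp interval produce the single-crossover classes px sp c and px+ sp+ c+ (61 + 59 = 120) plus the double crossovers (15).
RF(px–sp) = (120 + 15) / 2091 = 135/2091 = 0.0646 → 6.5 m.u.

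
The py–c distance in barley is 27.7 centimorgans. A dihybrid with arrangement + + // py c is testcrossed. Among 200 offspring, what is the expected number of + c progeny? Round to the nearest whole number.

28

A map distance of 27.7 centimorgans corresponds to a recombination frequency of 0.277.
The F1 is + + / py c, so + c is a recombinant gamete class with expected frequency r/2 = 0.277/2 = 0.1385.
Expected number = 0.1385 × 200 = 27.70 ≈ 28.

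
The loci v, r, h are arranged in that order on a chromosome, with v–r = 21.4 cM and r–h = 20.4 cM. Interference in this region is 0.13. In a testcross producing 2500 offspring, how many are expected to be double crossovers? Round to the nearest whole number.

Map distances give recombination frequencies of 0.214 and 0.204 for the two intervals.
With interference 0.13 (so coincidence = 0.87), expected double-crossover frequency = 0.214 × 0.204 × 0.87 = 0.03798.
Expected number = 0.03798 × 2500 = 94.95 ≈ 95.

95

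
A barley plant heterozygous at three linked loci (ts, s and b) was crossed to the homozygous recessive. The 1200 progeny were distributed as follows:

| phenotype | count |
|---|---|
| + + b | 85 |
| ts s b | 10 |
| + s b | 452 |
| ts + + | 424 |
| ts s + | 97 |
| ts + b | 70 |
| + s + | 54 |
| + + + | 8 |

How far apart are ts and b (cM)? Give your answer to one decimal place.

The two most frequent reciprocal classes, ts + + and + s b, are the parental types, so the F1 was ts + + / + s b.
The two rarest classes, + + + and ts s b, are the double crossovers. Comparing them with the parentals, only the ts allele has switched, so ts is the middle locus and the order is s – ts – b.
Crossovers in the ts–b interval produce the single-crossover classes ts + b and + s + (70 + 54 = 124) plus the double crossovers (18).
RF(ts–b) = (124 + 18) / 1200 = 142/1200 = 0.1183 → 11.8 cM.

11.8 cM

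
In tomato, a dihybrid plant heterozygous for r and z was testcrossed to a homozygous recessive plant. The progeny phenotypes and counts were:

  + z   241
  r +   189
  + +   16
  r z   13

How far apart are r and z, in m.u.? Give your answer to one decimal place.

6.3 m.u.

The two most frequent classes, + z (241) and r + (189), are the parental types, so the F1 was + z / r +.
The recombinant classes are + + and r z: 16 + 13 = 29.
Recombination frequency = 29/459 = 0.0632 ≈ 6.3%, i.e. 6.3 m.u.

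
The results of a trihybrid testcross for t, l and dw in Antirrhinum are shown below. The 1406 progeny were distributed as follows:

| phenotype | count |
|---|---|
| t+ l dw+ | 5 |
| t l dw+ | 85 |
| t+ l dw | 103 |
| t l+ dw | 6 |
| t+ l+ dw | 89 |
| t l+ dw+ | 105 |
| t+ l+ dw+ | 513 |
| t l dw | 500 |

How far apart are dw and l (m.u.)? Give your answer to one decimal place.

13.2 m.u.

The two most frequent reciprocal classes, t l dw and t+ l+ dw+, are the parental types, so the F1 was t l dw / t+ l+ dw+.
The two rarest classes, t l+ dw and t+ l dw+, are the double crossovers. Comparing them with the parentals, only the l allele has switched, so l is the middle locus and the order is t – l – dw.
Crossovers in the l–dw interval produce the single-crossover classes t l dw+ and t+ l+ dw (85 + 89 = 174) plus the double crossovers (11).
RF(l–dw) = (174 + 11) / 1406 = 185/1406 = 0.1316 → 13.2 m.u.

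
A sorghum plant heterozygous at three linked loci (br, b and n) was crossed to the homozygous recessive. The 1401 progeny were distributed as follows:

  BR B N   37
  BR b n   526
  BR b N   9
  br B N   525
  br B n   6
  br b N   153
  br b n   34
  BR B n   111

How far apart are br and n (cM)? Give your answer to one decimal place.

6.1 cM

The two most frequent reciprocal classes, br B N and BR b n, are the parental types, so the F1 was br B N / BR b n.
The two rarest classes, br B n and BR b N, are the double crossovers. Comparing them with the parentals, only the n allele has switched, so n is the middle locus and the order is b – n – br.
Crossovers in the n–br interval produce the single-crossover classes BR B N and br b n (37 + 34 = 71) plus the double crossovers (15).
RF(n–br) = (71 + 15) / 1401 = 86/1401 = 0.0614 → 6.1 cM.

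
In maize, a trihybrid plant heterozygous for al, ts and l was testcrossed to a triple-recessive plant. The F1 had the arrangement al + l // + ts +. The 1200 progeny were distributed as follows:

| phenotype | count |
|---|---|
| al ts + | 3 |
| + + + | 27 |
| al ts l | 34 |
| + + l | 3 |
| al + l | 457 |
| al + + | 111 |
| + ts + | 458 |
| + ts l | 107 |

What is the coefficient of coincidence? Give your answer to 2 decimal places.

The two rarest classes, + + l and al ts +, are the double crossovers. Comparing them with the parentals, only the al allele has switched, so al is the middle locus and the order is l – al – ts.
l–al: (218 + 6)/1200 = 0.1867; al–ts: (61 + 6)/1200 = 0.0558.
Expected DCO frequency = 0.1867 × 0.0558 ≈ 0.01042; observed = 6/1200 ≈ 0.00500.
Coefficient of coincidence = 0.00500/0.01042 ≈ 0.48.

0.48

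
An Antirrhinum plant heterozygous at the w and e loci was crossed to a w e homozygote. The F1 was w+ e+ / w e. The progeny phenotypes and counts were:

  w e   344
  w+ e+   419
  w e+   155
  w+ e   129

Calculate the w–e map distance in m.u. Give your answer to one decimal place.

27.1 m.u.

The recombinant classes are w+ e and w e+: 129 + 155 = 284.
Recombination frequency = 284/1047 = 0.2713 ≈ 27.1%, i.e. 27.1 m.u.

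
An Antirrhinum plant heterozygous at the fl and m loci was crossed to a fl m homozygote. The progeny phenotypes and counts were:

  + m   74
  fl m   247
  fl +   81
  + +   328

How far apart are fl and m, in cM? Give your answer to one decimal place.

21.2 cM

The two most frequent classes, + + (328) and fl m (247), are the parental types, so the F1 was + + / fl m.
The recombinant classes are + m and fl +: 74 + 81 = 155.
Recombination frequency = 155/730 = 0.2123 ≈ 21.2%, i.e. 21.2 cM.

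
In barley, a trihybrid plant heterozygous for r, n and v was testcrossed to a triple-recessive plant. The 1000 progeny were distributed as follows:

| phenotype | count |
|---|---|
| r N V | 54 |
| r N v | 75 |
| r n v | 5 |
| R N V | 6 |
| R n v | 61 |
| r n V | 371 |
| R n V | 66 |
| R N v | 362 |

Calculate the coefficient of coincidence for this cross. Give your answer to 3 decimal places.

The two most frequent reciprocal classes, R N v and r n V, are the parental types, so the F1 was R N v / r n V.
The two rarest classes, R N V and r n v, are the double crossovers. Comparing them with the parentals, only the v allele has switched, so v is the middle locus and the order is n – v – r.
n–v: (115 + 11)/1000 = 0.1260; v–r: (141 + 11)/1000 = 0.1520.
Expected DCO frequency = 0.1260 × 0.1520 ≈ 0.01915; observed = 11/1000 ≈ 0.01100.
Coefficient of coincidence = 0.01100/0.01915 ≈ 0.574.

0.574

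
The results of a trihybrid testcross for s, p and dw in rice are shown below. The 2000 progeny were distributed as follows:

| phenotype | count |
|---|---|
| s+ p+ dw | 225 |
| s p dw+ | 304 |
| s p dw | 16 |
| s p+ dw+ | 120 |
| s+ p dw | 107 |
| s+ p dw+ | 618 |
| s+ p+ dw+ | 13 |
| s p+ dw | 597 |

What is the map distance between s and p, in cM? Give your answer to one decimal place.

The two most frequent reciprocal classes, s p+ dw and s+ p dw+, are the parental types, so the F1 was s p+ dw / s+ p dw+.
The two rarest classes, s p dw and s+ p+ dw+, are the double crossovers. Comparing them with the parentals, only the p allele has switched, so p is the middle locus and the order is dw – p – s.
Crossovers in the p–s interval produce the single-crossover classes s+ p+ dw and s p dw+ (225 + 304 = 529) plus the double crossovers (29).
RF(p–s) = (529 + 29) / 2000 = 558/2000 = 0.2790 → 27.9 cM.

27.9 cM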